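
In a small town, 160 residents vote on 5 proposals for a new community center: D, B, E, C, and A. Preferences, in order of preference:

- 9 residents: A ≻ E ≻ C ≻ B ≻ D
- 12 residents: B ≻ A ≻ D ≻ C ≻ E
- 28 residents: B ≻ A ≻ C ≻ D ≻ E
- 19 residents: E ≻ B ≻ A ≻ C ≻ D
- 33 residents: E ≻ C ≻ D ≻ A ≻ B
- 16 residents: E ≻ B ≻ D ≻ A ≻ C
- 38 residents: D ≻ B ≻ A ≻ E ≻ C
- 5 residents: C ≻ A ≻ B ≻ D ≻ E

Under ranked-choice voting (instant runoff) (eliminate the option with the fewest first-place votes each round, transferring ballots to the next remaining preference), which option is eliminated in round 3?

D

Round 1: D 38, B 40, E 68, C 5, A 9. Eliminate C.
Round 2: D 38, B 40, E 68, A 14. Eliminate A.
Round 3: D 38, B 45, E 77. Eliminate D.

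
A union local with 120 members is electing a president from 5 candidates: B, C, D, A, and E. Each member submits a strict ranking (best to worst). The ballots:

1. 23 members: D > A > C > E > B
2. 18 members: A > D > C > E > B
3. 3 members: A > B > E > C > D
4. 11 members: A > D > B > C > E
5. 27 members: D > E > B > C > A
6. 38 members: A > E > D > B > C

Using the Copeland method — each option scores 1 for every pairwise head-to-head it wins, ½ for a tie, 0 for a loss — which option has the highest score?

A

B: beats C; loses to D, A, and E → score 1.
C: loses to B, D, A, and E → score 0.
D: beats B, C, and E; loses to A → score 3.
A: beats B, C, D, and E → score 4.
E: beats B and C; loses to D and A → score 2.
A has the best pairwise record.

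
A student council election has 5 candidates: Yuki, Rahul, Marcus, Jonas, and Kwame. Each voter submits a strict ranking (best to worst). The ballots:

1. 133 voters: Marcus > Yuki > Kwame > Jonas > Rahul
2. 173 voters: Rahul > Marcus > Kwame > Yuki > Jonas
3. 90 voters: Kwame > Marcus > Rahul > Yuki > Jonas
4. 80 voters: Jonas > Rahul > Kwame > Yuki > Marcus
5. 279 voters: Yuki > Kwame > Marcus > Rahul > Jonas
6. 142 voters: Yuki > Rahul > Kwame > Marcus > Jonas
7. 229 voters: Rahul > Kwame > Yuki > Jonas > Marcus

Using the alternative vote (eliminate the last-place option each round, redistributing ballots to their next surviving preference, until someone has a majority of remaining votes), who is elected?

Rahul

Round 1: Yuki 421, Rahul 402, Marcus 133, Jonas 80, Kwame 90. Eliminate Jonas.
Round 2: Yuki 421, Rahul 482, Marcus 133, Kwame 90. Eliminate Kwame.
Round 3: Yuki 421, Rahul 482, Marcus 223. Eliminate Marcus.
Round 4: Yuki 554, Rahul 572. Rahul has a majority.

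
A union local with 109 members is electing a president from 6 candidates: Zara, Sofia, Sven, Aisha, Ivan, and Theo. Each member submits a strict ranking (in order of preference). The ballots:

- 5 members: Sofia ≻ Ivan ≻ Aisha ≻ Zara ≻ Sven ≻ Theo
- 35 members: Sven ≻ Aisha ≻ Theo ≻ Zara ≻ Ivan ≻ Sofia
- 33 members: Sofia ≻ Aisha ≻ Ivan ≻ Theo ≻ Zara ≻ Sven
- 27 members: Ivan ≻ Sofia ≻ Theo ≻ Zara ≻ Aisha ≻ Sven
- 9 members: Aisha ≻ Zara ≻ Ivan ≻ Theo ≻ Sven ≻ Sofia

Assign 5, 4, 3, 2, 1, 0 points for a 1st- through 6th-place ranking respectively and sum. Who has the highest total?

Aisha

Zara: 5·2 + 35·2 + 33·1 + 27·2 + 9·4 = 203
Sofia: 5·5 + 35·0 + 33·5 + 27·4 + 9·0 = 298
Sven: 5·1 + 35·5 + 33·0 + 27·0 + 9·1 = 189
Aisha: 5·3 + 35·4 + 33·4 + 27·1 + 9·5 = 359
Ivan: 5·4 + 35·1 + 33·3 + 27·5 + 9·3 = 316
Theo: 5·0 + 35·3 + 33·2 + 27·3 + 9·2 = 270
Aisha has the highest Borda score (359).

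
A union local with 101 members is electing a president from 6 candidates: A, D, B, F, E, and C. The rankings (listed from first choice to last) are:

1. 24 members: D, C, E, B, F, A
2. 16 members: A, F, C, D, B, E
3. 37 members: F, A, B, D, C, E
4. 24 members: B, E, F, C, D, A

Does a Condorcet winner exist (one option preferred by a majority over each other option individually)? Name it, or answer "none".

F

F vs A: 85–16 for F.
F vs D: 77–24 for F.
F vs B: 53–48 for F.
F vs E: 53–48 for F.
F vs C: 77–24 for F.
F beats every other option head-to-head.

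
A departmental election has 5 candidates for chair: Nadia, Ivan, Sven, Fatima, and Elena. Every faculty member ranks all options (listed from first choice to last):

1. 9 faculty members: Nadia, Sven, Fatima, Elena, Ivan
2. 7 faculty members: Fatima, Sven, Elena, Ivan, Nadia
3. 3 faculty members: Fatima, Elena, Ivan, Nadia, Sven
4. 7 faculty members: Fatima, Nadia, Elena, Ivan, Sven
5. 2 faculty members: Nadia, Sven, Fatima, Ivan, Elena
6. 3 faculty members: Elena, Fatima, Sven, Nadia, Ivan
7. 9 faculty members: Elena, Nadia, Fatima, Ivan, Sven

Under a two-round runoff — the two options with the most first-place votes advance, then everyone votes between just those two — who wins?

Round 1 first-place votes: Nadia 11, Ivan 0, Sven 0, Fatima 17, Elena 12.
Fatima and Elena advance.
Runoff: Fatima is preferred to Elena by 28 voters; Elena by 12.
Fatima wins the runoff.

Fatima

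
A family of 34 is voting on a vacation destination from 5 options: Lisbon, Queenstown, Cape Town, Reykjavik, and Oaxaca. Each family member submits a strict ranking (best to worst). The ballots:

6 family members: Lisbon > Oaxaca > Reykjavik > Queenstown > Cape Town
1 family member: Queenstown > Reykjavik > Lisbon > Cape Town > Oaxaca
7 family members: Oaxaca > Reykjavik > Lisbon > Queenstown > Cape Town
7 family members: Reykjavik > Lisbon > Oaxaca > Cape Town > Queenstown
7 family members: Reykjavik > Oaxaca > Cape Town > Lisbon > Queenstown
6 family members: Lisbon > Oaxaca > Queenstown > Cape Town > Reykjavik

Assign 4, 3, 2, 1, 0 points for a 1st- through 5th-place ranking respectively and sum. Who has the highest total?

Lisbon: 6·4 + 1·2 + 7·2 + 7·3 + 7·1 + 6·4 = 92
Queenstown: 6·1 + 1·4 + 7·1 + 7·0 + 7·0 + 6·2 = 29
Cape Town: 6·0 + 1·1 + 7·0 + 7·1 + 7·2 + 6·1 = 28
Reykjavik: 6·2 + 1·3 + 7·3 + 7·4 + 7·4 + 6·0 = 92
Oaxaca: 6·3 + 1·0 + 7·4 + 7·2 + 7·3 + 6·3 = 99
Oaxaca has the highest Borda score (99).

Oaxaca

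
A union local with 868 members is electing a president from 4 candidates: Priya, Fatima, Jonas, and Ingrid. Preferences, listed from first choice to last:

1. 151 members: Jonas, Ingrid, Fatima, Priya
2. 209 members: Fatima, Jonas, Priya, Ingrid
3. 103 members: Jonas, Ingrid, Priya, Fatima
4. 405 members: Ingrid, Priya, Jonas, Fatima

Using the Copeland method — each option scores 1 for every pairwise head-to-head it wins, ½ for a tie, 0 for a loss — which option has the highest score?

Priya: beats Fatima; loses to Jonas and Ingrid → score 1.
Fatima: loses to Priya, Jonas, and Ingrid → score 0.
Jonas: beats Priya, Fatima, and Ingrid → score 3.
Ingrid: beats Priya and Fatima; loses to Jonas → score 2.
Jonas has the best pairwise record.

Jonas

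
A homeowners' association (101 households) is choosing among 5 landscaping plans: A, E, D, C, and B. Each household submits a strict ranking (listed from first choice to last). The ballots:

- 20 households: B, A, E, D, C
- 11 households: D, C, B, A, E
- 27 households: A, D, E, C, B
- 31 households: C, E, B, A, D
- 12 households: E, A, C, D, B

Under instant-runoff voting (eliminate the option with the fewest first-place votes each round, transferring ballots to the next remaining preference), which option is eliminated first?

Round 1: A 27, E 12, D 11, C 31, B 20. Eliminate D.

D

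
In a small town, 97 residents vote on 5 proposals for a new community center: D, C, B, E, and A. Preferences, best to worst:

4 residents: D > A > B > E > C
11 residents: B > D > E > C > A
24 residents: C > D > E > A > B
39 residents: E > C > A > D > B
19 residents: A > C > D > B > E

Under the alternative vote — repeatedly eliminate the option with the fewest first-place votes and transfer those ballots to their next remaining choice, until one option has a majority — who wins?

Round 1: D 4, C 24, B 11, E 39, A 19. Eliminate D.
Round 2: C 24, B 11, E 39, A 23. Eliminate B.
Round 3: C 24, E 50, A 23. E has a majority.

E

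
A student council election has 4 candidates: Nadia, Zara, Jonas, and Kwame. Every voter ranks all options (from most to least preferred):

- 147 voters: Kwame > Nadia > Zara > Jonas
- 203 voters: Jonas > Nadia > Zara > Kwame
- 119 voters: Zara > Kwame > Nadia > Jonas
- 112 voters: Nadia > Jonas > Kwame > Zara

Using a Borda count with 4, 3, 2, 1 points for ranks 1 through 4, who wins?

Nadia

Nadia: 147·3 + 203·3 + 119·2 + 112·4 = 1736
Zara: 147·2 + 203·2 + 119·4 + 112·1 = 1288
Jonas: 147·1 + 203·4 + 119·1 + 112·3 = 1414
Kwame: 147·4 + 203·1 + 119·3 + 112·2 = 1372
Nadia has the highest Borda score (1736).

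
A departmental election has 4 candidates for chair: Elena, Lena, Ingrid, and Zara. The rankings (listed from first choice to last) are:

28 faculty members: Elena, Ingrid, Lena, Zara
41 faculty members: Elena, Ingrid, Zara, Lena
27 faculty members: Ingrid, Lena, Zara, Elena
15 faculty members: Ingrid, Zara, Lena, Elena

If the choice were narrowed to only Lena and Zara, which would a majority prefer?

Voters preferring Lena to Zara: 55; preferring Zara to Lena: 56.
Zara wins the head-to-head.

Zara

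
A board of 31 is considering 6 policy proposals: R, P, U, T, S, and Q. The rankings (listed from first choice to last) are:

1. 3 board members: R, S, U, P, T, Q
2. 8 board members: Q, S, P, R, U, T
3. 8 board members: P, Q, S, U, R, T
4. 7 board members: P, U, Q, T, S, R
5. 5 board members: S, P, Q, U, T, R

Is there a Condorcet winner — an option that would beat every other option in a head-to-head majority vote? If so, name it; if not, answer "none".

none

Checking pairwise contests:
P beats R 28–3.
S beats P 16–15.
P beats U 28–3.
R beats T 19–12.
Q beats S 23–8.
P beats Q 23–8.
Every option loses at least one head-to-head, so there is no Condorcet winner.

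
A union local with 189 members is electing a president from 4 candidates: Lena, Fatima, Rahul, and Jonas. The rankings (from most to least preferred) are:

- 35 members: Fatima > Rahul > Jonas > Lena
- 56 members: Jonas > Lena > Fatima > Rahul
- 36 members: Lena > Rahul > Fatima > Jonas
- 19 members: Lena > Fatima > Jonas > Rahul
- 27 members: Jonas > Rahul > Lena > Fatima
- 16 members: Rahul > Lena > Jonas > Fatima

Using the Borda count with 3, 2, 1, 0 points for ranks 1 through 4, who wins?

Lena: 35·0 + 56·2 + 36·3 + 19·3 + 27·1 + 16·2 = 336
Fatima: 35·3 + 56·1 + 36·1 + 19·2 + 27·0 + 16·0 = 235
Rahul: 35·2 + 56·0 + 36·2 + 19·0 + 27·2 + 16·3 = 244
Jonas: 35·1 + 56·3 + 36·0 + 19·1 + 27·3 + 16·1 = 319
Lena has the highest Borda score (336).

Lena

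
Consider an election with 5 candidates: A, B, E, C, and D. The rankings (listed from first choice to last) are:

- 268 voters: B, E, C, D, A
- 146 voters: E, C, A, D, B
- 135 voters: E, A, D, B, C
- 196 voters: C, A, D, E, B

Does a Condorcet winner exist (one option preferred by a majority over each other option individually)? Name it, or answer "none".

E

E vs A: 549–196 for E.
E vs B: 477–268 for E.
E vs C: 549–196 for E.
E vs D: 549–196 for E.
E beats every other option head-to-head.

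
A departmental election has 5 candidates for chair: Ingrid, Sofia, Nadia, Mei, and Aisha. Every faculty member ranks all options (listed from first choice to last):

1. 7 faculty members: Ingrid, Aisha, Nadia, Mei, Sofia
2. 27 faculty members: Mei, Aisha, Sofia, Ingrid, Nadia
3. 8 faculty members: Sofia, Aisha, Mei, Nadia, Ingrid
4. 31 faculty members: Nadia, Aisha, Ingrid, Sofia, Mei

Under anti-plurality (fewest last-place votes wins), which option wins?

Last-place votes: Ingrid 8, Sofia 7, Nadia 27, Mei 31, Aisha 0.
Aisha is ranked last by the fewest voters, so Aisha wins.

Aisha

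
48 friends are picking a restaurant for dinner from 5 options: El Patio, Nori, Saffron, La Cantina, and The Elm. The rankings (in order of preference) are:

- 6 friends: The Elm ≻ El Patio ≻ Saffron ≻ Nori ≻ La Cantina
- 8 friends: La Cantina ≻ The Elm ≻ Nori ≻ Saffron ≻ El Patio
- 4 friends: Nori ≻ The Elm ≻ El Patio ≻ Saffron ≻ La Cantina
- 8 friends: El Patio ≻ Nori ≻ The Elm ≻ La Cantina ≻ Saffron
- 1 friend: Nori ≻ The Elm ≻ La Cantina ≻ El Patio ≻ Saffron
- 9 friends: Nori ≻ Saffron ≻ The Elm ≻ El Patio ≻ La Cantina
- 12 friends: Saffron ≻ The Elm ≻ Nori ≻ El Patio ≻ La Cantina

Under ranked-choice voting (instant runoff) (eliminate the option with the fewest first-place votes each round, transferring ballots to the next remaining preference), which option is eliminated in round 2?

Round 1: El Patio 8, Nori 14, Saffron 12, La Cantina 8, The Elm 6. Eliminate The Elm.
Round 2: El Patio 14, Nori 14, Saffron 12, La Cantina 8. Eliminate La Cantina.

La Cantina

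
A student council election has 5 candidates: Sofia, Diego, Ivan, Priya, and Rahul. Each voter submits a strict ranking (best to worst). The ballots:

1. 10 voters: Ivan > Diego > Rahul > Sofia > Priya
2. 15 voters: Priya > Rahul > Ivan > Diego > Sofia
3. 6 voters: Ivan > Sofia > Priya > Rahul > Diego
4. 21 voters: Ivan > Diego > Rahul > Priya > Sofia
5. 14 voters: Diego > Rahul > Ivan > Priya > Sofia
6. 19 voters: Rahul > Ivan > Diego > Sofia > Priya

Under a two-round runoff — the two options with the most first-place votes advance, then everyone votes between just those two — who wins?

Round 1 first-place votes: Sofia 0, Diego 14, Ivan 37, Priya 15, Rahul 19.
Ivan and Rahul advance.
Runoff: Ivan is preferred to Rahul by 37 voters; Rahul by 48.
Rahul wins the runoff.

Rahul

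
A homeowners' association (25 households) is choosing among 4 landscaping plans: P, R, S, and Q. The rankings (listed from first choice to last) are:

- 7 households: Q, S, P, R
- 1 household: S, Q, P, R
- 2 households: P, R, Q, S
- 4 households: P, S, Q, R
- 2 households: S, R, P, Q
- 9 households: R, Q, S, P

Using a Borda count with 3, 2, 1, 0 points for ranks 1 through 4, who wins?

P: 7·1 + 1·1 + 2·3 + 4·3 + 2·1 + 9·0 = 28
R: 7·0 + 1·0 + 2·2 + 4·0 + 2·2 + 9·3 = 35
S: 7·2 + 1·3 + 2·0 + 4·2 + 2·3 + 9·1 = 40
Q: 7·3 + 1·2 + 2·1 + 4·1 + 2·0 + 9·2 = 47
Q has the highest Borda score (47).

Q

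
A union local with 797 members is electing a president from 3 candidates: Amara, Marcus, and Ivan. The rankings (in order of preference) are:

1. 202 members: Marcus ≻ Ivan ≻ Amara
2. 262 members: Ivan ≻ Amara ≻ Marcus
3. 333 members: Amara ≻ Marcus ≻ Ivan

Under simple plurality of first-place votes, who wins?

First-place votes: Amara 333, Marcus 202, Ivan 262.
Amara has the most first-place votes.

Amara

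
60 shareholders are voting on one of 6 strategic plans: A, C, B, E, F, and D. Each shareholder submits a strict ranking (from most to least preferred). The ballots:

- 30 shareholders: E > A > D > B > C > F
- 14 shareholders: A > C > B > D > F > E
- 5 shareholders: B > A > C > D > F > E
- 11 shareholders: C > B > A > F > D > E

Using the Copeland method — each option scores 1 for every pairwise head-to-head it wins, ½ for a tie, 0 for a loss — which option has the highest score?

A: beats C, B, F, and D; ties E → score 4.5.
C: beats F; ties E and D; loses to A and B → score 2.
B: beats C and F; ties E and D; loses to A → score 3.
E: ties A, C, B, F, and D → score 2.5.
F: ties E; loses to A, C, B, and D → score 0.5.
D: beats F; ties C, B, and E; loses to A → score 2.5.
A has the best pairwise record.

A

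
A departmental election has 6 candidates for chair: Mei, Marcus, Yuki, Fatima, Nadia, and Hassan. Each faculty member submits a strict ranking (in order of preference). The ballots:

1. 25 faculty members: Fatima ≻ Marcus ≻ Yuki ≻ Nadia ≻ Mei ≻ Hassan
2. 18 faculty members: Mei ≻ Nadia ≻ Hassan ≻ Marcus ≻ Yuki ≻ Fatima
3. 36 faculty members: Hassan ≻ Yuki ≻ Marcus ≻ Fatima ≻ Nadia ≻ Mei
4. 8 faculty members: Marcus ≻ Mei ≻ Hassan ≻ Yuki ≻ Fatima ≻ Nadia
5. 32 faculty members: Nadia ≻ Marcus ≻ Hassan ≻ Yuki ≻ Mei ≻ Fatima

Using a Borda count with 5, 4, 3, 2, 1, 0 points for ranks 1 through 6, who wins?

Marcus

Mei: 25·1 + 18·5 + 36·0 + 8·4 + 32·1 = 179
Marcus: 25·4 + 18·2 + 36·3 + 8·5 + 32·4 = 412
Yuki: 25·3 + 18·1 + 36·4 + 8·2 + 32·2 = 317
Fatima: 25·5 + 18·0 + 36·2 + 8·1 + 32·0 = 205
Nadia: 25·2 + 18·4 + 36·1 + 8·0 + 32·5 = 318
Hassan: 25·0 + 18·3 + 36·5 + 8·3 + 32·3 = 354
Marcus has the highest Borda score (412).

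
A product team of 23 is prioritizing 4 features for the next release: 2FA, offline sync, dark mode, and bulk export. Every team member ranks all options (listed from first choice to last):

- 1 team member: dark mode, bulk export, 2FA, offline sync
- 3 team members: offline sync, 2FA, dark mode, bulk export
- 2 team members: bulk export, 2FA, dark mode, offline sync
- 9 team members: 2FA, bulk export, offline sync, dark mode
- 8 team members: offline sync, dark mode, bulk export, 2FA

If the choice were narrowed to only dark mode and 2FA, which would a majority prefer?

Voters preferring dark mode to 2FA: 9; preferring 2FA to dark mode: 14.
2FA wins the head-to-head.

2FA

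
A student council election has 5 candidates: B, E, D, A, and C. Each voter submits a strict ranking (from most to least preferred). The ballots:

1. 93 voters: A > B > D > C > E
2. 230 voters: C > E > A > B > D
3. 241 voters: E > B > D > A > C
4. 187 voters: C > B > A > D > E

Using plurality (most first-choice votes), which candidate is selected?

First-place votes: B 0, E 241, D 0, A 93, C 417.
C has the most first-place votes.

C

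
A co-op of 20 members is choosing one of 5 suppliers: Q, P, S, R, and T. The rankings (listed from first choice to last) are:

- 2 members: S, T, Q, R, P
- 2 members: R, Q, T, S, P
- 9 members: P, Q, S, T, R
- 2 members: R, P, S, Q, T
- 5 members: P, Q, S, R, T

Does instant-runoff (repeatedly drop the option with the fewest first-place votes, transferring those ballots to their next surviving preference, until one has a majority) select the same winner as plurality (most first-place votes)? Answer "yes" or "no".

yes

Instant-runoff — R1 Q 0, P 14, S 2, R 4, T 0 (P winner). Winner: P.
Plurality — first-place votes: Q 0, P 14, S 2, R 4, T 0. Winner: P.
The two methods agree.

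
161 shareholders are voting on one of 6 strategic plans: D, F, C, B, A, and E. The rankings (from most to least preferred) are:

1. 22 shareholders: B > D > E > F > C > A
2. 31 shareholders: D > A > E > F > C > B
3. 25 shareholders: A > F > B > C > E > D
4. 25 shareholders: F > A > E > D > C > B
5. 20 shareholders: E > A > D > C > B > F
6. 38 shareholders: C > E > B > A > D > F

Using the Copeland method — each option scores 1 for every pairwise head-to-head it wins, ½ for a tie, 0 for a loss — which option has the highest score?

A

D: beats F and C; loses to B, A, and E → score 2.
F: beats C and B; loses to D, A, and E → score 2.
C: beats B; loses to D, F, A, and E → score 1.
B: beats D; loses to F, C, A, and E → score 1.
A: beats D, F, C, B, and E → score 5.
E: beats D, F, C, and B; loses to A → score 4.
A has the best pairwise record.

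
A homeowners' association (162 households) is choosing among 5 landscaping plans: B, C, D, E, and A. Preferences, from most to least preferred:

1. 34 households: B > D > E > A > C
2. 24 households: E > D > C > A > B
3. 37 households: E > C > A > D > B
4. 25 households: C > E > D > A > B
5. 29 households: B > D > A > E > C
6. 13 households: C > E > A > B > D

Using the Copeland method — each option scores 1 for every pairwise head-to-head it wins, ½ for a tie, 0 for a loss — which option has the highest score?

B: loses to C, D, E, and A → score 0.
C: beats B and A; loses to D and E → score 2.
D: beats B, C, and A; loses to E → score 3.
E: beats B, C, D, and A → score 4.
A: beats B; loses to C, D, and E → score 1.
E has the best pairwise record.

E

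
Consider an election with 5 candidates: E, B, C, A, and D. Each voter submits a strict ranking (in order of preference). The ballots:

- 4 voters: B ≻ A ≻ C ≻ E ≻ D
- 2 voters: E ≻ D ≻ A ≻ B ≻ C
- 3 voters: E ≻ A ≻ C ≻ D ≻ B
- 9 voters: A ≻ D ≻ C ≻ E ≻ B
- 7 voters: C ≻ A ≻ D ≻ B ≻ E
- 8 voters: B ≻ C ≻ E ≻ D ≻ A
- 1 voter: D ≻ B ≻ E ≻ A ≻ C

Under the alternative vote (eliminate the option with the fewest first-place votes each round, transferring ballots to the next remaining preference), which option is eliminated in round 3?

Round 1: E 5, B 12, C 7, A 9, D 1. Eliminate D.
Round 2: E 5, B 13, C 7, A 9. Eliminate E.
Round 3: B 13, C 7, A 14. Eliminate C.

C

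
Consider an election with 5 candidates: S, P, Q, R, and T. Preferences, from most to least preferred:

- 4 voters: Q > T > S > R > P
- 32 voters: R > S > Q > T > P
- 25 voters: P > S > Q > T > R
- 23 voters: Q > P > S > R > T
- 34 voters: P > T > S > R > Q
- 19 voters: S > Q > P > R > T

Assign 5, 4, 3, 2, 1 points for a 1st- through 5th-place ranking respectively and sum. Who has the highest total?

S: 4·3 + 32·4 + 25·4 + 23·3 + 34·3 + 19·5 = 506
P: 4·1 + 32·1 + 25·5 + 23·4 + 34·5 + 19·3 = 480
Q: 4·5 + 32·3 + 25·3 + 23·5 + 34·1 + 19·4 = 416
R: 4·2 + 32·5 + 25·1 + 23·2 + 34·2 + 19·2 = 345
T: 4·4 + 32·2 + 25·2 + 23·1 + 34·4 + 19·1 = 308
S has the highest Borda score (506).

S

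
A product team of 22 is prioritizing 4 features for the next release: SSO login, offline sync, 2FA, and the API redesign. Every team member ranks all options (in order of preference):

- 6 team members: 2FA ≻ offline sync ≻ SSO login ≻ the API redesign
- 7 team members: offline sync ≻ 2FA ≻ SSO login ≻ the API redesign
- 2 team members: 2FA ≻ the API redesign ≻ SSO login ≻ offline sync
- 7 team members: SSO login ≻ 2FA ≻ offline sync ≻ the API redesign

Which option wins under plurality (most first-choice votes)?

2FA

First-place votes: SSO login 7, offline sync 7, 2FA 8, the API redesign 0.
2FA has the most first-place votes.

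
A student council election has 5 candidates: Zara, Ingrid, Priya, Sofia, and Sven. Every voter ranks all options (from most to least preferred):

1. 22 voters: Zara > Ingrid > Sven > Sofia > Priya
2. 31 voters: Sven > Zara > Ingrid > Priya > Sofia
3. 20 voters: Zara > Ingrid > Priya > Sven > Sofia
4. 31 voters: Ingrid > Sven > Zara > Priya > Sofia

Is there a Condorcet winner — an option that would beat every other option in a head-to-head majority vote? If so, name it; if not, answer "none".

Checking pairwise contests:
Sven beats Zara 62–42.
Zara beats Ingrid 73–31.
Zara beats Priya 104–0.
Zara beats Sofia 104–0.
Ingrid beats Sven 73–31.
Every option loses at least one head-to-head, so there is no Condorcet winner.

none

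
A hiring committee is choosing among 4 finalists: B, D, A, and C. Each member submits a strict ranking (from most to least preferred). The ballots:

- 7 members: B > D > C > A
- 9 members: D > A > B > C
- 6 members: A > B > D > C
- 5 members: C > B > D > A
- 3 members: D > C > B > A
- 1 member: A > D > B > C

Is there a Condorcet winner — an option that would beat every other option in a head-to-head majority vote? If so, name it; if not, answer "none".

none

Checking pairwise contests:
A beats B 16–15.
B beats D 18–13.
D beats A 24–7.
B beats C 23–8.
Every option loses at least one head-to-head, so there is no Condorcet winner.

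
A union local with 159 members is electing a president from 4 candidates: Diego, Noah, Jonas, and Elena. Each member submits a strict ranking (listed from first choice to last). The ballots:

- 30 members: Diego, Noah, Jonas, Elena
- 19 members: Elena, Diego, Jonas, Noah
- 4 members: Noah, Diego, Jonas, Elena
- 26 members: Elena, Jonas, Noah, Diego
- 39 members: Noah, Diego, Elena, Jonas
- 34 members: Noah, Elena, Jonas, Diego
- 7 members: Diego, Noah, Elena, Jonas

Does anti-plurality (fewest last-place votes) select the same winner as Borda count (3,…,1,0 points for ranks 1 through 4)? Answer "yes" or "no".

Anti-plurality — last-place votes: Diego 60, Noah 19, Jonas 46, Elena 34. Winner: Noah.
Borda — scores: Diego 235, Noah 331, Jonas 139, Elena 249. Winner: Noah.
The two methods agree.

yes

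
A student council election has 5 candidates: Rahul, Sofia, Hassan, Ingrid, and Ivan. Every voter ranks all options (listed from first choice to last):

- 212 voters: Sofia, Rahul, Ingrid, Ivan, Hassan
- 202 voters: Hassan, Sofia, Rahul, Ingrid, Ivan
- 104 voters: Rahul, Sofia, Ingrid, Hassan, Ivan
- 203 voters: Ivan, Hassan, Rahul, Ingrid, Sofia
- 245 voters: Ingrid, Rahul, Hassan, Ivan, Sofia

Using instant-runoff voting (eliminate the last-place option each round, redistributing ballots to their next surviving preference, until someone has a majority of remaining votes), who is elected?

Round 1: Rahul 104, Sofia 212, Hassan 202, Ingrid 245, Ivan 203. Eliminate Rahul.
Round 2: Sofia 316, Hassan 202, Ingrid 245, Ivan 203. Eliminate Hassan.
Round 3: Sofia 518, Ingrid 245, Ivan 203. Sofia has a majority.

Sofia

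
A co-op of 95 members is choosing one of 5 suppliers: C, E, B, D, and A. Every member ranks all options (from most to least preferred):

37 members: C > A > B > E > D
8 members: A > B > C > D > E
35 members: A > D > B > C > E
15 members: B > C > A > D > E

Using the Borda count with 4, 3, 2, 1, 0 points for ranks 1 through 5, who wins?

A

C: 37·4 + 8·2 + 35·1 + 15·3 = 244
E: 37·1 + 8·0 + 35·0 + 15·0 = 37
B: 37·2 + 8·3 + 35·2 + 15·4 = 228
D: 37·0 + 8·1 + 35·3 + 15·1 = 128
A: 37·3 + 8·4 + 35·4 + 15·2 = 313
A has the highest Borda score (313).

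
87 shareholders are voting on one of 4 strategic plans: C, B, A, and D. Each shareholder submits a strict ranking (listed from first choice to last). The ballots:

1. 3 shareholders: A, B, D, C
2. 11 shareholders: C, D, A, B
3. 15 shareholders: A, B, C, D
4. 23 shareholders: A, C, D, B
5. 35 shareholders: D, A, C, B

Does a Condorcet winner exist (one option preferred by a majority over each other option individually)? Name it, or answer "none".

Checking pairwise contests:
A beats C 76–11.
C beats B 69–18.
D beats A 46–41.
C beats D 49–38.
Every option loses at least one head-to-head, so there is no Condorcet winner.

none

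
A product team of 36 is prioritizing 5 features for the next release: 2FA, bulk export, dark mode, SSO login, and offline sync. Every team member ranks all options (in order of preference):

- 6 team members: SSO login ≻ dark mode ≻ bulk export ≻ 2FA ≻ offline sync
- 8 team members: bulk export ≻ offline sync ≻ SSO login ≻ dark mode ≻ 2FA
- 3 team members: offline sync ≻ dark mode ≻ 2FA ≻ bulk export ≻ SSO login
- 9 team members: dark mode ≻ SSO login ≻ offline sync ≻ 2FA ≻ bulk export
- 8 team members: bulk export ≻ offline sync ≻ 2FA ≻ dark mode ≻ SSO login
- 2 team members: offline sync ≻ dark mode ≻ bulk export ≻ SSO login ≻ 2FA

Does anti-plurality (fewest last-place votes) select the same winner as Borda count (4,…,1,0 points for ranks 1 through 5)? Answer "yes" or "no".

no

Anti-plurality — last-place votes: 2FA 10, bulk export 9, dark mode 0, SSO login 11, offline sync 6. Winner: dark mode.
Borda — scores: 2FA 37, bulk export 83, dark mode 85, SSO login 69, offline sync 86. Winner: offline sync.
The two methods disagree.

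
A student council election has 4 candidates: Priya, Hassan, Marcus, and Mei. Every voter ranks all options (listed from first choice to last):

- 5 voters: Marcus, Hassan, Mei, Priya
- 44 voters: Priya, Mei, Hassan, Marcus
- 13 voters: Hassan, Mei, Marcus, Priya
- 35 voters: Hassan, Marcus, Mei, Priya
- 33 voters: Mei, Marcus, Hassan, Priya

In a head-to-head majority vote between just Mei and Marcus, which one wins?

Voters preferring Mei to Marcus: 90; preferring Marcus to Mei: 40.
Mei wins the head-to-head.

Mei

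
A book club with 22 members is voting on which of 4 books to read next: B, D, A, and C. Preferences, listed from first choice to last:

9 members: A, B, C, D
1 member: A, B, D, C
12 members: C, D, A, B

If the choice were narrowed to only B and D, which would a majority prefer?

Voters preferring B to D: 10; preferring D to B: 12.
D wins the head-to-head.

D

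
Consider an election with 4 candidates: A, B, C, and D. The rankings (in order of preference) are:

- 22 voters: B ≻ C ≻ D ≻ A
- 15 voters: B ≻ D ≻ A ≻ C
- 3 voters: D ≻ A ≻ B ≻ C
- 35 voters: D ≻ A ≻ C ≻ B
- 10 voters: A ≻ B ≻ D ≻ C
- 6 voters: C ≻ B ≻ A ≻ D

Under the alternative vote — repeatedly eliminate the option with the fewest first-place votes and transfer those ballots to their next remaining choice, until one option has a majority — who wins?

Round 1: A 10, B 37, C 6, D 38. Eliminate C.
Round 2: A 10, B 43, D 38. Eliminate A.
Round 3: B 53, D 38. B has a majority.

B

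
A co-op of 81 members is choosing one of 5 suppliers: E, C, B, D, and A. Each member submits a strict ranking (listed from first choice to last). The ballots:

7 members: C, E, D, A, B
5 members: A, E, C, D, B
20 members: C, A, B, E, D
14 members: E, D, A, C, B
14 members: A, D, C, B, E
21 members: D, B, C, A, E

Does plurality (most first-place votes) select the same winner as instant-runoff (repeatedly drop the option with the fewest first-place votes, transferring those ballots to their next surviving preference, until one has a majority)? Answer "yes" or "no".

Plurality — first-place votes: E 14, C 27, B 0, D 21, A 19. Winner: C.
Instant-runoff — R1 E 14, C 27, B 0, D 21, A 19 (B out); R2 E 14, C 27, D 21, A 19 (E out); R3 C 27, D 35, A 19 (A out); R4 C 32, D 49 (D winner). Winner: D.
The two methods disagree.

no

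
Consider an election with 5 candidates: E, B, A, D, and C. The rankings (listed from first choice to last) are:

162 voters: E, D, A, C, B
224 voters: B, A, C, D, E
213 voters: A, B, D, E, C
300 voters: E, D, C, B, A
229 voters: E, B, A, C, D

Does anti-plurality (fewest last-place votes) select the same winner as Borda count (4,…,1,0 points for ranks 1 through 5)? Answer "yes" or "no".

no

Anti-plurality — last-place votes: E 224, B 162, A 300, D 229, C 213. Winner: B.
Borda — scores: E 2977, B 2522, A 2306, D 2036, C 1439. Winner: E.
The two methods disagree.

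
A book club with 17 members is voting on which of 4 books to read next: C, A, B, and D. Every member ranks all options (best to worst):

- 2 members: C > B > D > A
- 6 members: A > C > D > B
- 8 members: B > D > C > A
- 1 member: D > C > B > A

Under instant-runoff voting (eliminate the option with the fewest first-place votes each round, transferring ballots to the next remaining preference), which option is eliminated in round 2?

Round 1: C 2, A 6, B 8, D 1. Eliminate D.
Round 2: C 3, A 6, B 8. Eliminate C.

C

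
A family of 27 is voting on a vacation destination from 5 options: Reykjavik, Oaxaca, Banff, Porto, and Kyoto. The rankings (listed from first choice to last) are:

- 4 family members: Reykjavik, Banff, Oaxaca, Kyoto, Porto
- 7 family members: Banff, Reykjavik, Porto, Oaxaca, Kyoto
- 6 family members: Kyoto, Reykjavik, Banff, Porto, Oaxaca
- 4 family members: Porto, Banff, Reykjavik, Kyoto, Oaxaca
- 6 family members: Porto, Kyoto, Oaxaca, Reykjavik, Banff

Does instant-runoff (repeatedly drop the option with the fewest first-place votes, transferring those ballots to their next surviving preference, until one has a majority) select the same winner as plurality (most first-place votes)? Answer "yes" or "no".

no

Instant-runoff — R1 Reykjavik 4, Oaxaca 0, Banff 7, Porto 10, Kyoto 6 (Oaxaca out); R2 Reykjavik 4, Banff 7, Porto 10, Kyoto 6 (Reykjavik out); R3 Banff 11, Porto 10, Kyoto 6 (Kyoto out); R4 Banff 17, Porto 10 (Banff winner). Winner: Banff.
Plurality — first-place votes: Reykjavik 4, Oaxaca 0, Banff 7, Porto 10, Kyoto 6. Winner: Porto.
The two methods disagree.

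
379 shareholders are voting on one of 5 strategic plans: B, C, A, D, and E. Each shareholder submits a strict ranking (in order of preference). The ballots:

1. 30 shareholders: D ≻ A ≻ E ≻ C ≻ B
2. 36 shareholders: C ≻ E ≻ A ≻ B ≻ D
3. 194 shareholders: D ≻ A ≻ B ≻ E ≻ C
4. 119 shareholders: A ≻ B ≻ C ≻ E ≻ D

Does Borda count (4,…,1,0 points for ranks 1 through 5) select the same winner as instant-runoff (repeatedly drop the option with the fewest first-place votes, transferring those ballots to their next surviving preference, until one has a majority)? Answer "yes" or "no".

no

Borda — scores: B 781, C 412, A 1220, D 896, E 481. Winner: A.
Instant-runoff — R1 B 0, C 36, A 119, D 224, E 0 (D winner). Winner: D.
The two methods disagree.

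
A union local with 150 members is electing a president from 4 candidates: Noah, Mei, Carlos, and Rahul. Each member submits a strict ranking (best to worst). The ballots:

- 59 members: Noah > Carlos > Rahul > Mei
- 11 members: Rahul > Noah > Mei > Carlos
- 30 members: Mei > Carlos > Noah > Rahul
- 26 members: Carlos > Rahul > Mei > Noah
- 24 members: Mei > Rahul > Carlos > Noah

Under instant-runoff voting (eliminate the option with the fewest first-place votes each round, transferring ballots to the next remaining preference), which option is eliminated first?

Rahul

Round 1: Noah 59, Mei 54, Carlos 26, Rahul 11. Eliminate Rahul.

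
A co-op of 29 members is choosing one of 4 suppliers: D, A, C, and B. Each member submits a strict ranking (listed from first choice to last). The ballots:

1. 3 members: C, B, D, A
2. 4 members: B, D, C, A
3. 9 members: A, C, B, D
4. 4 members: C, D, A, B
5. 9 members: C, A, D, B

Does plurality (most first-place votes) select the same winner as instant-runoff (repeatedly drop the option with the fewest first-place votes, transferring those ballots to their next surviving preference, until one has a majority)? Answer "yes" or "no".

yes

Plurality — first-place votes: D 0, A 9, C 16, B 4. Winner: C.
Instant-runoff — R1 D 0, A 9, C 16, B 4 (C winner). Winner: C.
The two methods agree.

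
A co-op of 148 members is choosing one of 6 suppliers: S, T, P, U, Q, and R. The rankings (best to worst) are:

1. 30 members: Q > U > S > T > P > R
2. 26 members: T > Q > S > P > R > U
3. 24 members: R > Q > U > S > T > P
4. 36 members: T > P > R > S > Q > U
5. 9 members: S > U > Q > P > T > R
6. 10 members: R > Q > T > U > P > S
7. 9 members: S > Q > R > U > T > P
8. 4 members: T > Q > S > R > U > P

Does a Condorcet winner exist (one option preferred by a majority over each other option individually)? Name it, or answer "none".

Q vs S: 94–54 for Q.
Q vs T: 82–66 for Q.
Q vs P: 112–36 for Q.
Q vs U: 139–9 for Q.
Q vs R: 78–70 for Q.
Q beats every other option head-to-head.

Q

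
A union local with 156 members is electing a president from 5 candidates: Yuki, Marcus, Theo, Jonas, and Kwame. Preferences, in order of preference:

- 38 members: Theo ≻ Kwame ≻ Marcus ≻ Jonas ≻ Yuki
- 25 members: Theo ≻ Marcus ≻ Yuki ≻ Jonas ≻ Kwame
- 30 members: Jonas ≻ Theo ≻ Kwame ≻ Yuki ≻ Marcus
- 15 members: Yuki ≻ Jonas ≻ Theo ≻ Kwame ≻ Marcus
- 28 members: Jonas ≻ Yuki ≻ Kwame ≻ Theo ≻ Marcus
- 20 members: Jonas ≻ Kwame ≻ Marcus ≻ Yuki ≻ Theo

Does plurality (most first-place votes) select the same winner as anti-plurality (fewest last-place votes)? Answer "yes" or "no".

Plurality — first-place votes: Yuki 15, Marcus 0, Theo 63, Jonas 78, Kwame 0. Winner: Jonas.
Anti-plurality — last-place votes: Yuki 38, Marcus 73, Theo 20, Jonas 0, Kwame 25. Winner: Jonas.
The two methods agree.

yes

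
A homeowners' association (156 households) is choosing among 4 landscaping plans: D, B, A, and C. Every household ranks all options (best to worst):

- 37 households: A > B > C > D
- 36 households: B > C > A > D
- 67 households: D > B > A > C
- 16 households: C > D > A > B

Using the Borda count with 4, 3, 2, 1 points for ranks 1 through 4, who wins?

B

D: 37·1 + 36·1 + 67·4 + 16·3 = 389
B: 37·3 + 36·4 + 67·3 + 16·1 = 472
A: 37·4 + 36·2 + 67·2 + 16·2 = 386
C: 37·2 + 36·3 + 67·1 + 16·4 = 313
B has the highest Borda score (472).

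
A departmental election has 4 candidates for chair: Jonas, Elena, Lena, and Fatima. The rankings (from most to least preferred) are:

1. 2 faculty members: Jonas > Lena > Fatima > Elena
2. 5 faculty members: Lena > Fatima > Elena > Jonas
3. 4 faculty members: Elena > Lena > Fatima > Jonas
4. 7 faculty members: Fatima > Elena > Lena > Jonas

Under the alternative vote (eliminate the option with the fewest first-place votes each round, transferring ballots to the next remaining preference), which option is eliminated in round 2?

Elena

Round 1: Jonas 2, Elena 4, Lena 5, Fatima 7. Eliminate Jonas.
Round 2: Elena 4, Lena 7, Fatima 7. Eliminate Elena.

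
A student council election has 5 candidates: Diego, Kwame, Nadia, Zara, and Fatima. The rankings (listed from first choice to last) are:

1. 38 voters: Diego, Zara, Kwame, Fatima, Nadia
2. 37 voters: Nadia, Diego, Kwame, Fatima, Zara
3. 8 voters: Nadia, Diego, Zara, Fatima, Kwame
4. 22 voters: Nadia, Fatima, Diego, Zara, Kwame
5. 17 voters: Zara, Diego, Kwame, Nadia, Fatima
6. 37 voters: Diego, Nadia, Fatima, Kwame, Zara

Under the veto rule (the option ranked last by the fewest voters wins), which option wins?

Last-place votes: Diego 0, Kwame 30, Nadia 38, Zara 74, Fatima 17.
Diego is ranked last by the fewest voters, so Diego wins.

Diego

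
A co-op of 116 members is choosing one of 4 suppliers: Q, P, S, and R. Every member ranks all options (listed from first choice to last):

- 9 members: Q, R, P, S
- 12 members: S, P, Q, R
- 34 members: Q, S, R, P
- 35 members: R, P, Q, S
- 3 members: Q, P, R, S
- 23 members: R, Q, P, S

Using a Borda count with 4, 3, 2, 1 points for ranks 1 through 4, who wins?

Q

Q: 9·4 + 12·2 + 34·4 + 35·2 + 3·4 + 23·3 = 347
P: 9·2 + 12·3 + 34·1 + 35·3 + 3·3 + 23·2 = 248
S: 9·1 + 12·4 + 34·3 + 35·1 + 3·1 + 23·1 = 220
R: 9·3 + 12·1 + 34·2 + 35·4 + 3·2 + 23·4 = 345
Q has the highest Borda score (347).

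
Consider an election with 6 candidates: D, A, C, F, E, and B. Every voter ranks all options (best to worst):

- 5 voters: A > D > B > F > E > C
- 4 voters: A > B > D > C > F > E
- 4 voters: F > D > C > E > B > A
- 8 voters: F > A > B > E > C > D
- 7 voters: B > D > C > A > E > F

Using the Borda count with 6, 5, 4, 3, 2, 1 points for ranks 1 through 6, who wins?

B

D: 5·5 + 4·4 + 4·5 + 8·1 + 7·5 = 104
A: 5·6 + 4·6 + 4·1 + 8·5 + 7·3 = 119
C: 5·1 + 4·3 + 4·4 + 8·2 + 7·4 = 77
F: 5·3 + 4·2 + 4·6 + 8·6 + 7·1 = 102
E: 5·2 + 4·1 + 4·3 + 8·3 + 7·2 = 64
B: 5·4 + 4·5 + 4·2 + 8·4 + 7·6 = 122
B has the highest Borda score (122).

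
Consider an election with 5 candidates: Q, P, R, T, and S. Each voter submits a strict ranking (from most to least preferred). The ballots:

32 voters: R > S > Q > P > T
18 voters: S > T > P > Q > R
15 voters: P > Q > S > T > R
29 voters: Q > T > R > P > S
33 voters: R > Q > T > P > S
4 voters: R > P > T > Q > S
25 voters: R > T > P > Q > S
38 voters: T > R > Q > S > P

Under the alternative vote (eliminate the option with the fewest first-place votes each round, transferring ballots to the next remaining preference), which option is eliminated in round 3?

Q

Round 1: Q 29, P 15, R 94, T 38, S 18. Eliminate P.
Round 2: Q 44, R 94, T 38, S 18. Eliminate S.
Round 3: Q 44, R 94, T 56. Eliminate Q.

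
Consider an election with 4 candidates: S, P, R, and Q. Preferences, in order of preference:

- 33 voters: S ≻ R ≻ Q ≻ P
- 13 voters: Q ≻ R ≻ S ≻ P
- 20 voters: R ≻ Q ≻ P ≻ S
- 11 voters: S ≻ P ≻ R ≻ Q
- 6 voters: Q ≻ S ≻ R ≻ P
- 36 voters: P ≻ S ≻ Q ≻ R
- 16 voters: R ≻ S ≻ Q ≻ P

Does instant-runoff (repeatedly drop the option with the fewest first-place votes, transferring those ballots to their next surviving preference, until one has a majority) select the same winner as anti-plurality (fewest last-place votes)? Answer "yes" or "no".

Instant-runoff — R1 S 44, P 36, R 36, Q 19 (Q out); R2 S 50, P 36, R 49 (P out); R3 S 86, R 49 (S winner). Winner: S.
Anti-plurality — last-place votes: S 20, P 68, R 36, Q 11. Winner: Q.
The two methods disagree.

no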